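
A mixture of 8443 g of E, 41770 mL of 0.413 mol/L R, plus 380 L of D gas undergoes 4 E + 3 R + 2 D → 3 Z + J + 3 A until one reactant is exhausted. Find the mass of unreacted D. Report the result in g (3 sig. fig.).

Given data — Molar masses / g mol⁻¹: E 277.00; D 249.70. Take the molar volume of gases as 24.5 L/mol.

n(E) = 8443 / 277.00 = 30.48 mol
n(R) = 0.413 × 41770/1000 = 17.25 mol
n(D) = 380.0 / 24.5 = 15.51 mol
n/ν for E = 30.48/4 = 7.620
n/ν for R = 17.25/3 = 5.750
n/ν for D = 15.51/2 = 7.755
Smallest n/ν is R → limiting reagent.
D consumed = (2/3) × 17.25 = 11.50 mol
D remaining = 15.51 − 11.50 = 4.010 mol
mass = 4.010 × 249.70 = 1001 g

1000 g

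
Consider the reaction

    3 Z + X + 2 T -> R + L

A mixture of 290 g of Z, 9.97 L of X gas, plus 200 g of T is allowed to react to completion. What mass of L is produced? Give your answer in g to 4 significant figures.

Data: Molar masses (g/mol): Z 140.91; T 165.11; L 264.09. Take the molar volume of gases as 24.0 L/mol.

109.7 g

n(Z) = 290.0 / 140.91 = 2.058 mol
n(X) = 9.970 / 24.0 = 0.4154 mol
n(T) = 200.0 / 165.11 = 1.211 mol
n/ν for Z = 2.058/3 = 0.6860
n/ν for X = 0.4154/1 = 0.4154
n/ν for T = 1.211/2 = 0.6055
Smallest n/ν is X → limiting reagent.
n(L) = (1/1) × 0.4154 = 0.4154 mol
mass = 0.4154 × 264.09 = 109.7 g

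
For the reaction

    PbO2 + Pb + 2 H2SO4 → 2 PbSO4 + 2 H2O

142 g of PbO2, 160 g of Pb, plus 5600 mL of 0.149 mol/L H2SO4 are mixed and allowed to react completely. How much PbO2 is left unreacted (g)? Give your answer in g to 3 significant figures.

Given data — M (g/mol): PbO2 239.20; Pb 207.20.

42.2 g

n(PbO2) = 142.0 / 239.20 = 0.5936 mol
n(Pb) = 160.0 / 207.20 = 0.7722 mol
n(H2SO4) = 0.149 × 5600/1000 = 0.8344 mol
n/ν for PbO2 = 0.5936/1 = 0.5936
n/ν for Pb = 0.7722/1 = 0.7722
n/ν for H2SO4 = 0.8344/2 = 0.4172
Smallest n/ν is H2SO4 → limiting reagent.
PbO2 consumed = (1/2) × 0.8344 = 0.4172 mol
PbO2 remaining = 0.5936 − 0.4172 = 0.1764 mol
mass = 0.1764 × 239.20 = 42.19 g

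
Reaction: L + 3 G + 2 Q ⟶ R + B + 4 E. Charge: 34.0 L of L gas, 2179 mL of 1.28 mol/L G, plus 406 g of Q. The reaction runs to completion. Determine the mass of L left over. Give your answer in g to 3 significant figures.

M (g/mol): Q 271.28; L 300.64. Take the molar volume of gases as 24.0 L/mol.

201 g

n(L) = 34.00 / 24.0 = 1.417 mol
n(G) = 1.28 × 2179/1000 = 2.789 mol
n(Q) = 406.0 / 271.28 = 1.497 mol
n/ν → L: 1.417, G: 0.9297, Q: 0.7485; Q is limiting.
L consumed = (1/2) × 1.497 = 0.7485 mol
L remaining = 1.417 − 0.7485 = 0.6685 mol
mass = 0.6685 × 300.64 = 201.0 g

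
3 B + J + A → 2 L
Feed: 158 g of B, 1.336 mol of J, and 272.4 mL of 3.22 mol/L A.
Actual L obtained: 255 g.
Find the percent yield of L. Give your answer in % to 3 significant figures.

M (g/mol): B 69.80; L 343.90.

n(B) = 158.0 / 69.80 = 2.264 mol
n(J) = 1.336 mol
n(A) = 3.22 × 272.4/1000 = 0.8771 mol
n/ν for B = 2.264/3 = 0.7547
n/ν for J = 1.336/1 = 1.336
n/ν for A = 0.8771/1 = 0.8771
Smallest n/ν is B → limiting reagent.
theoretical n(L) = (2/3) × 2.264 = 1.509 mol → 518.9 g
% yield = 255 / 518.9 × 100 = 49.14 %

49.1 %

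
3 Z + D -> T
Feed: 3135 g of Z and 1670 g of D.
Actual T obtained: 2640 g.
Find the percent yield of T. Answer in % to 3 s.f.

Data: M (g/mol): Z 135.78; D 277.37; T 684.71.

64.0 %

n(Z) = 3135 / 135.78 = 23.09 mol
n(D) = 1670 / 277.37 = 6.021 mol
n/ν → Z: 7.697, D: 6.021; D is limiting.
theoretical n(T) = (1/1) × 6.021 = 6.021 mol → 4123 g
% yield = 2640 / 4123 × 100 = 64.03 %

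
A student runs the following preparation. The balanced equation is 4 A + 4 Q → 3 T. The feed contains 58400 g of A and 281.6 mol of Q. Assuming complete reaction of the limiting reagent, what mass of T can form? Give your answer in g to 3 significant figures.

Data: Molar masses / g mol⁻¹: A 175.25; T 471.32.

n(A) = 58400 / 175.25 = 333.2 mol
n(Q) = 281.6 mol
n/ν → A: 83.30, Q: 70.40; Q is limiting.
n(T) = (3/4) × 281.6 = 211.2 mol
mass = 211.2 × 471.32 = 99540 g

99500 g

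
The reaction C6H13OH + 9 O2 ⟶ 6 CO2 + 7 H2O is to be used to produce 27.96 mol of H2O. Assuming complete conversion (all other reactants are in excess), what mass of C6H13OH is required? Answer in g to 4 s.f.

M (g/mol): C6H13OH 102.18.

408.1 g

n(H2O) = 27.96 mol
n(C6H13OH) = (1/7) × 27.96 = 3.994 mol
mass = 3.994 × 102.18 = 408.1 g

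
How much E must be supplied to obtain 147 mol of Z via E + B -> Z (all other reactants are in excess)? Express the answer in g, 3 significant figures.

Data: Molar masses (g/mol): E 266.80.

n(Z) = 147.0 mol
n(E) = (1/1) × 147.0 = 147.0 mol
mass = 147.0 × 266.80 = 39220 g

39200 g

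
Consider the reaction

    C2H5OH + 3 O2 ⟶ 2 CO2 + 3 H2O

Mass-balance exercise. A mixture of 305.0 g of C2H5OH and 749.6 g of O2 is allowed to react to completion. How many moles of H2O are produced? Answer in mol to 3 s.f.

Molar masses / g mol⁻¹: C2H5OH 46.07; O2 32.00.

n(C2H5OH) = 305.0 / 46.07 = 6.620 mol
n(O2) = 749.6 / 32.00 = 23.43 mol
n/ν → C2H5OH: 6.620, O2: 7.810; C2H5OH is limiting.
n(H2O) = (3/1) × 6.620 = 19.86 mol

19.9 mol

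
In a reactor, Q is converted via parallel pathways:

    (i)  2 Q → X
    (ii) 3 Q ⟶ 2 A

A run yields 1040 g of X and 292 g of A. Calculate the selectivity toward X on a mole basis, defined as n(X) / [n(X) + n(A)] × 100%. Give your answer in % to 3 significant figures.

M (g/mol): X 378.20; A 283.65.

72.8 %

n(X) = 1040 / 378.20 = 2.750 mol
n(A) = 292 / 283.65 = 1.029 mol
selectivity = 2.750/(2.750+1.029) × 100 = 72.77 %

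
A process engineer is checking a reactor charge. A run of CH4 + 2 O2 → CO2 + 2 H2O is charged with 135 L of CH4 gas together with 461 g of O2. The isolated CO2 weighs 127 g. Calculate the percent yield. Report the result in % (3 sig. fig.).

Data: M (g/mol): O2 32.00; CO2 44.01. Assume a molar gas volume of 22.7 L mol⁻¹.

48.5 %

n(CH4) = 135.0 / 22.7 = 5.947 mol
n(O2) = 461.0 / 32.00 = 14.41 mol
n/ν for CH4 = 5.947/1 = 5.947
n/ν for O2 = 14.41/2 = 7.205
Smallest n/ν is CH4 → limiting reagent.
theoretical n(CO2) = (1/1) × 5.947 = 5.947 mol → 261.7 g
% yield = 127 / 261.7 × 100 = 48.53 %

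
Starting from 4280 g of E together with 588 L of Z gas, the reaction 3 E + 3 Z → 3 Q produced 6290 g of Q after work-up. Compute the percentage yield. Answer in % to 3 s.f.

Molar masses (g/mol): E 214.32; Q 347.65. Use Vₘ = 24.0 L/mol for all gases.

n(E) = 4280 / 214.32 = 19.97 mol
n(Z) = 588.0 / 24.0 = 24.50 mol
n/ν for E = 19.97/3 = 6.657
n/ν for Z = 24.50/3 = 8.167
Smallest n/ν is E → limiting reagent.
theoretical n(Q) = (3/3) × 19.97 = 19.97 mol → 6943 g
% yield = 6290 / 6943 × 100 = 90.59 %

90.6 %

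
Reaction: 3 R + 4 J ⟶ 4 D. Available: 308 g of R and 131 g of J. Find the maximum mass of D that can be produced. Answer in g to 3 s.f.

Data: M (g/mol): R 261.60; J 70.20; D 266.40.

n(R) = 308.0 / 261.60 = 1.177 mol
n(J) = 131.0 / 70.20 = 1.866 mol
n/ν → R: 0.3923, J: 0.4665; R is limiting.
n(D) = (4/3) × 1.177 = 1.569 mol
mass = 1.569 × 266.40 = 418.0 g

418 g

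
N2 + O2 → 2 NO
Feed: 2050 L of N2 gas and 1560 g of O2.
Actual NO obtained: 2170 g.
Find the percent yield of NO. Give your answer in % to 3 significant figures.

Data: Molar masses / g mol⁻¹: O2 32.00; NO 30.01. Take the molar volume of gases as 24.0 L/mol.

n(N2) = 2050 / 24.0 = 85.42 mol
n(O2) = 1560 / 32.00 = 48.75 mol
n/ν → N2: 85.42, O2: 48.75; O2 is limiting.
theoretical n(NO) = (2/1) × 48.75 = 97.50 mol → 2926 g
% yield = 2170 / 2926 × 100 = 74.16 %

74.2 %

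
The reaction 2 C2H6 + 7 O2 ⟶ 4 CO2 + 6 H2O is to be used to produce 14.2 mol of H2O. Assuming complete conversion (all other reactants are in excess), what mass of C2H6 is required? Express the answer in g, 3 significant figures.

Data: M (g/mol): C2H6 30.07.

n(H2O) = 14.20 mol
n(C2H6) = (2/6) × 14.20 = 4.733 mol
mass = 4.733 × 30.07 = 142.3 g

142 g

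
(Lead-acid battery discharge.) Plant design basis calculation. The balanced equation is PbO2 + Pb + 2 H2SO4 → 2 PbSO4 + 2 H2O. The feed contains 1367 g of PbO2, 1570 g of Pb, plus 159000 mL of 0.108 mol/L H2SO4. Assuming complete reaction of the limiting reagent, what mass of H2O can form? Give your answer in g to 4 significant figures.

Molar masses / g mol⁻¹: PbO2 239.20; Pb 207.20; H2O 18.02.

206.0 g

n(PbO2) = 1367 / 239.20 = 5.715 mol
n(Pb) = 1570 / 207.20 = 7.577 mol
n(H2SO4) = 0.108 × 159000/1000 = 17.17 mol
n/ν → PbO2: 5.715, Pb: 7.577, H2SO4: 8.585; PbO2 is limiting.
n(H2O) = (2/1) × 5.715 = 11.43 mol
mass = 11.43 × 18.02 = 206.0 g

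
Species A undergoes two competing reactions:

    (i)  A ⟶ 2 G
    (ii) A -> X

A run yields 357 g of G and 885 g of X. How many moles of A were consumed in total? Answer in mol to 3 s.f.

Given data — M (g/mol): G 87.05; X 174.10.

7.13 mol

n(G) = 357 / 87.05 = 4.101 mol
n(X) = 885 / 174.10 = 5.083 mol
n(A) via (i) = (1/2)×4.101 = 2.051 mol
n(A) via (ii) = (1/1)×5.083 = 5.083 mol
total n(A) = 2.051 + 5.083 = 7.134 mol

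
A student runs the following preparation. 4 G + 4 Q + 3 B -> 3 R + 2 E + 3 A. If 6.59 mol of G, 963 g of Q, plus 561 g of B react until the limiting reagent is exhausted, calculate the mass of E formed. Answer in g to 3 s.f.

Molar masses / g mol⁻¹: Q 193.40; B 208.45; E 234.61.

421 g

n(G) = 6.590 mol
n(Q) = 963.0 / 193.40 = 4.979 mol
n(B) = 561.0 / 208.45 = 2.691 mol
n/ν for G = 6.590/4 = 1.648
n/ν for Q = 4.979/4 = 1.245
n/ν for B = 2.691/3 = 0.8970
Smallest n/ν is B → limiting reagent.
n(E) = (2/3) × 2.691 = 1.794 mol
mass = 1.794 × 234.61 = 420.9 g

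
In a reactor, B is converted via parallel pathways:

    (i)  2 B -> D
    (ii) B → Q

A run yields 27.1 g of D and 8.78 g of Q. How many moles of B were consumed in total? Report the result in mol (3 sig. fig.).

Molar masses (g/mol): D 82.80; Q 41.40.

n(D) = 27.1 / 82.80 = 0.3273 mol
n(Q) = 8.78 / 41.40 = 0.2121 mol
n(B) via (i) = (2/1)×0.3273 = 0.6546 mol
n(B) via (ii) = (1/1)×0.2121 = 0.2121 mol
total n(B) = 0.6546 + 0.2121 = 0.8667 mol

0.867 mol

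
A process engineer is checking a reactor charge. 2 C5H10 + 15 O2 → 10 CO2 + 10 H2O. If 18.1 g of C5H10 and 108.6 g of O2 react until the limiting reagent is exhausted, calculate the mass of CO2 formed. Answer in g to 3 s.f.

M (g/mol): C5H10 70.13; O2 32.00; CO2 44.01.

n(C5H10) = 18.10 / 70.13 = 0.2581 mol
n(O2) = 108.6 / 32.00 = 3.394 mol
n/ν → C5H10: 0.1291, O2: 0.2263; C5H10 is limiting.
n(CO2) = (10/2) × 0.2581 = 1.291 mol
mass = 1.291 × 44.01 = 56.82 g

56.8 g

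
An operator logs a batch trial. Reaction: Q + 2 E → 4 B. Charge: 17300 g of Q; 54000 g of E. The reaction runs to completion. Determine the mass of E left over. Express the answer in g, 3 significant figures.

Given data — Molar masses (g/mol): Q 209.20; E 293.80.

5410 g

n(Q) = 17300 / 209.20 = 82.70 mol
n(E) = 54000 / 293.80 = 183.8 mol
n/ν for Q = 82.70/1 = 82.70
n/ν for E = 183.8/2 = 91.90
Smallest n/ν is Q → limiting reagent.
E consumed = (2/1) × 82.70 = 165.4 mol
E remaining = 183.8 − 165.4 = 18.40 mol
mass = 18.40 × 293.80 = 5406 g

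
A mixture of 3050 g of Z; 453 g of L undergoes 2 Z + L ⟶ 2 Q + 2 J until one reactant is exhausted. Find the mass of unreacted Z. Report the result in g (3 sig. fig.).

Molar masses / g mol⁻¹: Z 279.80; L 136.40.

n(Z) = 3050 / 279.80 = 10.90 mol
n(L) = 453.0 / 136.40 = 3.321 mol
n/ν for Z = 10.90/2 = 5.450
n/ν for L = 3.321/1 = 3.321
Smallest n/ν is L → limiting reagent.
Z consumed = (2/1) × 3.321 = 6.642 mol
Z remaining = 10.90 − 6.642 = 4.258 mol
mass = 4.258 × 279.80 = 1191 g

1190 g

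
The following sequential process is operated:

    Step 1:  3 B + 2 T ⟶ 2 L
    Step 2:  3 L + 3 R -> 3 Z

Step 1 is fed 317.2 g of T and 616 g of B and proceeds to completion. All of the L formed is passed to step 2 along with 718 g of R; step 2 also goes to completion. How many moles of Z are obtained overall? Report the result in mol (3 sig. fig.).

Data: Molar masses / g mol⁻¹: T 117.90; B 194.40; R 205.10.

2.11 mol

Step 1:
n(T) = 317.2 / 117.90 = 2.690 mol
n(B) = 616.0 / 194.40 = 3.169 mol
n/ν for T = 2.690/2 = 1.345
n/ν for B = 3.169/3 = 1.056
Smallest n/ν is B → limiting reagent.
n(L) produced = (2/3) × 3.169 = 2.113 mol
Step 2:
n(L) available = 2.113 mol
n(R) = 718.0 / 205.10 = 3.501 mol
n/ν for L = 2.113/3 = 0.7043
n/ν for R = 3.501/3 = 1.167
Smallest n/ν is L → limiting reagent.
n(Z) = (3/3) × 2.113 = 2.113 mol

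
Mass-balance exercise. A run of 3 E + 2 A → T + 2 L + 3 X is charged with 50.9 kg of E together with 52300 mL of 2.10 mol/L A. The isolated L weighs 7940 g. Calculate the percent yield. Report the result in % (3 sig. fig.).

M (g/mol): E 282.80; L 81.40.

n(E) = 50.90×1000 / 282.80 = 180.0 mol
n(A) = 2.10 × 52300/1000 = 109.8 mol
n/ν → E: 60.00, A: 54.90; A is limiting.
theoretical n(L) = (2/2) × 109.8 = 109.8 mol → 8938 g
% yield = 7940 / 8938 × 100 = 88.83 %

88.8 %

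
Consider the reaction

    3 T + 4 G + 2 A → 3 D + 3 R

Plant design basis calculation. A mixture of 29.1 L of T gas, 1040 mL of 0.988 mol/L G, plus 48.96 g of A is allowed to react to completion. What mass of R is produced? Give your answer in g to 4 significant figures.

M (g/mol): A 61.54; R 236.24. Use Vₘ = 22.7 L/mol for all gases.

n(T) = 29.10 / 22.7 = 1.282 mol
n(G) = 0.988 × 1040/1000 = 1.028 mol
n(A) = 48.96 / 61.54 = 0.7956 mol
n/ν → T: 0.4273, G: 0.2570, A: 0.3978; G is limiting.
n(R) = (3/4) × 1.028 = 0.7710 mol
mass = 0.7710 × 236.24 = 182.1 g

182.1 g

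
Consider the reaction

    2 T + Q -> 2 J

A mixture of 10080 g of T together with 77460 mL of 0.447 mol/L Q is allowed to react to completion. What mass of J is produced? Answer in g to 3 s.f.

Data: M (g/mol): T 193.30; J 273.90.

14300 g

n(T) = 10080 / 193.30 = 52.15 mol
n(Q) = 0.447 × 77460/1000 = 34.62 mol
n/ν for T = 52.15/2 = 26.08
n/ν for Q = 34.62/1 = 34.62
Smallest n/ν is T → limiting reagent.
n(J) = (2/2) × 52.15 = 52.15 mol
mass = 52.15 × 273.90 = 14280 g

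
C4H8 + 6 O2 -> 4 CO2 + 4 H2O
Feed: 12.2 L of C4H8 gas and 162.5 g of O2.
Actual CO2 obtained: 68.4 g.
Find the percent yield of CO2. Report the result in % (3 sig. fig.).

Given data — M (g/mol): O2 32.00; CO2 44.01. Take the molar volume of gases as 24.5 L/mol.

78.0 %

n(C4H8) = 12.20 / 24.5 = 0.4980 mol
n(O2) = 162.5 / 32.00 = 5.078 mol
n/ν for C4H8 = 0.4980/1 = 0.4980
n/ν for O2 = 5.078/6 = 0.8463
Smallest n/ν is C4H8 → limiting reagent.
theoretical n(CO2) = (4/1) × 0.4980 = 1.992 mol → 87.67 g
% yield = 68.4 / 87.67 × 100 = 78.02 %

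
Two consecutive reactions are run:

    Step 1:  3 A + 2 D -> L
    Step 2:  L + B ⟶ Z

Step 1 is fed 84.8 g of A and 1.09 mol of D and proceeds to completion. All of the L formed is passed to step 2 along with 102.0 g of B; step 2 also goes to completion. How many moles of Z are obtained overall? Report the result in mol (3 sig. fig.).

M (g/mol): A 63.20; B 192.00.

Step 1:
n(A) = 84.80 / 63.20 = 1.342 mol
n(D) = 1.090 mol
n/ν for A = 1.342/3 = 0.4473
n/ν for D = 1.090/2 = 0.5450
Smallest n/ν is A → limiting reagent.
n(L) produced = (1/3) × 1.342 = 0.4473 mol
Step 2:
n(L) available = 0.4473 mol
n(B) = 102.0 / 192.00 = 0.5313 mol
n/ν for L = 0.4473/1 = 0.4473
n/ν for B = 0.5313/1 = 0.5313
Smallest n/ν is L → limiting reagent.
n(Z) = (1/1) × 0.4473 = 0.4473 mol

0.447 mol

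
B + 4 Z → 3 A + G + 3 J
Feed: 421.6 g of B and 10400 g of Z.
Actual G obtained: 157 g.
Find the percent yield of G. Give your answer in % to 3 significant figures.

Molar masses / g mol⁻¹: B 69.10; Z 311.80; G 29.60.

86.9 %

n(B) = 421.6 / 69.10 = 6.101 mol
n(Z) = 10400 / 311.80 = 33.35 mol
n/ν for B = 6.101/1 = 6.101
n/ν for Z = 33.35/4 = 8.338
Smallest n/ν is B → limiting reagent.
theoretical n(G) = (1/1) × 6.101 = 6.101 mol → 180.6 g
% yield = 157 / 180.6 × 100 = 86.93 %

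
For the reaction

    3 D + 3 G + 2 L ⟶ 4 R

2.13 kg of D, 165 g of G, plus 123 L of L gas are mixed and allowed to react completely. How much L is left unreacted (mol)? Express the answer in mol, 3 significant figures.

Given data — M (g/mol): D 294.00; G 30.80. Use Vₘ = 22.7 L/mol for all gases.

n(D) = 2.130×1000 / 294.00 = 7.245 mol
n(G) = 165.0 / 30.80 = 5.357 mol
n(L) = 123.0 / 22.7 = 5.419 mol
n/ν → D: 2.415, G: 1.786, L: 2.710; G is limiting.
L consumed = (2/3) × 5.357 = 3.571 mol
L remaining = 5.419 − 3.571 = 1.848 mol

1.85 mol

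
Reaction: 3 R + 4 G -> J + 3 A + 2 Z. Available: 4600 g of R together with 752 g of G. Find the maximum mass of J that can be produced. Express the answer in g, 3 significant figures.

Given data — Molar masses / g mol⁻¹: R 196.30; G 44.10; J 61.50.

n(R) = 4600 / 196.30 = 23.43 mol
n(G) = 752.0 / 44.10 = 17.05 mol
n/ν for R = 23.43/3 = 7.810
n/ν for G = 17.05/4 = 4.263
Smallest n/ν is G → limiting reagent.
n(J) = (1/4) × 17.05 = 4.263 mol
mass = 4.263 × 61.50 = 262.2 g

262 g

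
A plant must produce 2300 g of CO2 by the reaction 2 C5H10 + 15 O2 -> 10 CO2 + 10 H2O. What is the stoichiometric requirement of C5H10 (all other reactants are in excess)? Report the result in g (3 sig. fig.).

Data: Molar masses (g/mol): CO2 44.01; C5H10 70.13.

733 g

n(CO2) = 2300 / 44.01 = 52.26 mol
n(C5H10) = (2/10) × 52.26 = 10.45 mol
mass = 10.45 × 70.13 = 732.9 g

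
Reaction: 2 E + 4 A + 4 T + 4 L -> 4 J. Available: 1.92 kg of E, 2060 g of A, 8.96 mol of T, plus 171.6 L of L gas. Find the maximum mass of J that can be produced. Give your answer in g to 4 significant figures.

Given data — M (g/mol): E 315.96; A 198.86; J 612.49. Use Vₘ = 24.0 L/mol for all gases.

n(E) = 1.920×1000 / 315.96 = 6.077 mol
n(A) = 2060 / 198.86 = 10.36 mol
n(T) = 8.960 mol
n(L) = 171.6 / 24.0 = 7.150 mol
n/ν → E: 3.039, A: 2.590, T: 2.240, L: 1.788; L is limiting.
n(J) = (4/4) × 7.150 = 7.150 mol
mass = 7.150 × 612.49 = 4379 g

4379 g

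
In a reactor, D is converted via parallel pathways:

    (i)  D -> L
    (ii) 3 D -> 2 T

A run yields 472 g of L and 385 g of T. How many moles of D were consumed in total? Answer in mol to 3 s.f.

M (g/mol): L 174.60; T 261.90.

4.91 mol

n(L) = 472 / 174.60 = 2.703 mol
n(T) = 385 / 261.90 = 1.470 mol
n(D) via (i) = (1/1)×2.703 = 2.703 mol
n(D) via (ii) = (3/2)×1.470 = 2.205 mol
total n(D) = 2.703 + 2.205 = 4.908 mol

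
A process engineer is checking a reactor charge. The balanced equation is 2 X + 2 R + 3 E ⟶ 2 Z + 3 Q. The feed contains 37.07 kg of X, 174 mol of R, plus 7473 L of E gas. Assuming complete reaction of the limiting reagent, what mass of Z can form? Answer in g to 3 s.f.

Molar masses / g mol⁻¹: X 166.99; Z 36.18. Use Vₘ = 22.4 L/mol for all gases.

6300 g

n(X) = 37.07×1000 / 166.99 = 222.0 mol
n(R) = 174.0 mol
n(E) = 7473 / 22.4 = 333.6 mol
n/ν for X = 222.0/2 = 111.0
n/ν for R = 174.0/2 = 87.00
n/ν for E = 333.6/3 = 111.2
Smallest n/ν is R → limiting reagent.
n(Z) = (2/2) × 174.0 = 174.0 mol
mass = 174.0 × 36.18 = 6295 g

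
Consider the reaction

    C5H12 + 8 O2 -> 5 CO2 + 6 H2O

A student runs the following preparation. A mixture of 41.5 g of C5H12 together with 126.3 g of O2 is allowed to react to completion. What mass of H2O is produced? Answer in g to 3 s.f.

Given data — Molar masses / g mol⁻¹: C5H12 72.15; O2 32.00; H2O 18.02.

53.3 g

n(C5H12) = 41.50 / 72.15 = 0.5752 mol
n(O2) = 126.3 / 32.00 = 3.947 mol
n/ν for C5H12 = 0.5752/1 = 0.5752
n/ν for O2 = 3.947/8 = 0.4934
Smallest n/ν is O2 → limiting reagent.
n(H2O) = (6/8) × 3.947 = 2.960 mol
mass = 2.960 × 18.02 = 53.34 g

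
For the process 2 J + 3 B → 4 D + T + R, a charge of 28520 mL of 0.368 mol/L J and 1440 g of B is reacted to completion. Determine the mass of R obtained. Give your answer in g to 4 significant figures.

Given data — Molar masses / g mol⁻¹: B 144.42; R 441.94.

1469 g

n(J) = 0.368 × 28520/1000 = 10.50 mol
n(B) = 1440 / 144.42 = 9.971 mol
n/ν → J: 5.250, B: 3.324; B is limiting.
n(R) = (1/3) × 9.971 = 3.324 mol
mass = 3.324 × 441.94 = 1469 g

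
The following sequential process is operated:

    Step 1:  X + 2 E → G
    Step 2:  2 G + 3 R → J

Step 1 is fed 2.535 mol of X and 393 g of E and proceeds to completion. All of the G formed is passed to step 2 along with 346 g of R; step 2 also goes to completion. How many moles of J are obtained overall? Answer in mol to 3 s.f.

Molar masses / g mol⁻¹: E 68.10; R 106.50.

Step 1:
n(X) = 2.535 mol
n(E) = 393.0 / 68.10 = 5.771 mol
n/ν for X = 2.535/1 = 2.535
n/ν for E = 5.771/2 = 2.886
Smallest n/ν is X → limiting reagent.
n(G) produced = (1/1) × 2.535 = 2.535 mol
Step 2:
n(G) available = 2.535 mol
n(R) = 346.0 / 106.50 = 3.249 mol
n/ν for G = 2.535/2 = 1.268
n/ν for R = 3.249/3 = 1.083
Smallest n/ν is R → limiting reagent.
n(J) = (1/3) × 3.249 = 1.083 mol

1.08 mol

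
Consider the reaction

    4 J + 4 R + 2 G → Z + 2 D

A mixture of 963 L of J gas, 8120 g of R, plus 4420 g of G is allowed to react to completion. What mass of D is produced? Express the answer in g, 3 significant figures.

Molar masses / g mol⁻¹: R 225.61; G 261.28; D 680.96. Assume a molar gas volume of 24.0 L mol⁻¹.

n(J) = 963.0 / 24.0 = 40.13 mol
n(R) = 8120 / 225.61 = 35.99 mol
n(G) = 4420 / 261.28 = 16.92 mol
n/ν for J = 40.13/4 = 10.03
n/ν for R = 35.99/4 = 8.998
n/ν for G = 16.92/2 = 8.460
Smallest n/ν is G → limiting reagent.
n(D) = (2/2) × 16.92 = 16.92 mol
mass = 16.92 × 680.96 = 11520 g

11500 g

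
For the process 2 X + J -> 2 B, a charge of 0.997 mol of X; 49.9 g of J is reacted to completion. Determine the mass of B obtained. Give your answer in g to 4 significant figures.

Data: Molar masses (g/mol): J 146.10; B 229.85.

157.0 g

n(X) = 0.9970 mol
n(J) = 49.90 / 146.10 = 0.3415 mol
n/ν for X = 0.9970/2 = 0.4985
n/ν for J = 0.3415/1 = 0.3415
Smallest n/ν is J → limiting reagent.
n(B) = (2/1) × 0.3415 = 0.6830 mol
mass = 0.6830 × 229.85 = 157.0 g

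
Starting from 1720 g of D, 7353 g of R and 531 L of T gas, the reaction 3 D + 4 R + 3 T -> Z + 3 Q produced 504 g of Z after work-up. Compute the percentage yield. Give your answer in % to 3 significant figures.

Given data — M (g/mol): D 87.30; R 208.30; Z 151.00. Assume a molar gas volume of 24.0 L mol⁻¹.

n(D) = 1720 / 87.30 = 19.70 mol
n(R) = 7353 / 208.30 = 35.30 mol
n(T) = 531.0 / 24.0 = 22.13 mol
n/ν for D = 19.70/3 = 6.567
n/ν for R = 35.30/4 = 8.825
n/ν for T = 22.13/3 = 7.377
Smallest n/ν is D → limiting reagent.
theoretical n(Z) = (1/3) × 19.70 = 6.567 mol → 991.6 g
% yield = 504 / 991.6 × 100 = 50.83 %

50.8 %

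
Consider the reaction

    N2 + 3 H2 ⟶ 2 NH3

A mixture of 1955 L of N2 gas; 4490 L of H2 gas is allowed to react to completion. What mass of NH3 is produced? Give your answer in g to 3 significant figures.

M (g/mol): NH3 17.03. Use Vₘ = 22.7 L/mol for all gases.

2250 g

n(N2) = 1955 / 22.7 = 86.12 mol
n(H2) = 4490 / 22.7 = 197.8 mol
n/ν → N2: 86.12, H2: 65.93; H2 is limiting.
n(NH3) = (2/3) × 197.8 = 131.9 mol
mass = 131.9 × 17.03 = 2246 g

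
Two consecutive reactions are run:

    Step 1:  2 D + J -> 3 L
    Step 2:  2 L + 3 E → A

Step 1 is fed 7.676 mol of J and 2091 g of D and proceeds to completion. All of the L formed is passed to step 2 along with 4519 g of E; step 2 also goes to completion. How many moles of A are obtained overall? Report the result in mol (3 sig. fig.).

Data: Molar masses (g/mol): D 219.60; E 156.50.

7.14 mol

Step 1:
n(J) = 7.676 mol
n(D) = 2091 / 219.60 = 9.522 mol
n/ν → J: 7.676, D: 4.761; D is limiting.
n(L) produced = (3/2) × 9.522 = 14.28 mol
Step 2:
n(L) available = 14.28 mol
n(E) = 4519 / 156.50 = 28.88 mol
n/ν → L: 7.140, E: 9.627; L is limiting.
n(A) = (1/2) × 14.28 = 7.140 mol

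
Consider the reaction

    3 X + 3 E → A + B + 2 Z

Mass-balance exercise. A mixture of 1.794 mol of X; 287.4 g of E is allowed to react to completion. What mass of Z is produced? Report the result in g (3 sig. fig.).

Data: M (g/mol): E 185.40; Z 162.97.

n(X) = 1.794 mol
n(E) = 287.4 / 185.40 = 1.550 mol
n/ν → X: 0.5980, E: 0.5167; E is limiting.
n(Z) = (2/3) × 1.550 = 1.033 mol
mass = 1.033 × 162.97 = 168.3 g

168 g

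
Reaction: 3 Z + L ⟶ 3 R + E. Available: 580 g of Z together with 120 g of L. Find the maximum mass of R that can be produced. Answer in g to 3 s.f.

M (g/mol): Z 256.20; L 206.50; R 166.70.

n(Z) = 580.0 / 256.20 = 2.264 mol
n(L) = 120.0 / 206.50 = 0.5811 mol
n/ν → Z: 0.7547, L: 0.5811; L is limiting.
n(R) = (3/1) × 0.5811 = 1.743 mol
mass = 1.743 × 166.70 = 290.6 g

291 g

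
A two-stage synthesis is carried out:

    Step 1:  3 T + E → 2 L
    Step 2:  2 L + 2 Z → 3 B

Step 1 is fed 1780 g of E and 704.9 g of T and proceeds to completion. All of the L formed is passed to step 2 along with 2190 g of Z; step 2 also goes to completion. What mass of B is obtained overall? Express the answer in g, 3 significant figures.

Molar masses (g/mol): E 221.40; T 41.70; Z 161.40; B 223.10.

3770 g

Step 1:
n(E) = 1780 / 221.40 = 8.040 mol
n(T) = 704.9 / 41.70 = 16.90 mol
n/ν for E = 8.040/1 = 8.040
n/ν for T = 16.90/3 = 5.633
Smallest n/ν is T → limiting reagent.
n(L) produced = (2/3) × 16.90 = 11.27 mol
Step 2:
n(L) available = 11.27 mol
n(Z) = 2190 / 161.40 = 13.57 mol
n/ν for L = 11.27/2 = 5.635
n/ν for Z = 13.57/2 = 6.785
Smallest n/ν is L → limiting reagent.
n(B) = (3/2) × 11.27 = 16.91 mol
mass = 16.91 × 223.10 = 3773 g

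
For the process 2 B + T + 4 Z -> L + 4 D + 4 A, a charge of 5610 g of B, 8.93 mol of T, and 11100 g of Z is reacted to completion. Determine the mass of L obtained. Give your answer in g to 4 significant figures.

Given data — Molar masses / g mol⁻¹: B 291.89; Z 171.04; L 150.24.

n(B) = 5610 / 291.89 = 19.22 mol
n(T) = 8.930 mol
n(Z) = 11100 / 171.04 = 64.90 mol
n/ν for B = 19.22/2 = 9.610
n/ν for T = 8.930/1 = 8.930
n/ν for Z = 64.90/4 = 16.23
Smallest n/ν is T → limiting reagent.
n(L) = (1/1) × 8.930 = 8.930 mol
mass = 8.930 × 150.24 = 1342 g

1342 g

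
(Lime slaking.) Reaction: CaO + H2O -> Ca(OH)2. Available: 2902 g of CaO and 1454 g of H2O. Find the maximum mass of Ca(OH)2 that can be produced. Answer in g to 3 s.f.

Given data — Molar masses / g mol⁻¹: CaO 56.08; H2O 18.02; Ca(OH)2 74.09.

n(CaO) = 2902 / 56.08 = 51.75 mol
n(H2O) = 1454 / 18.02 = 80.69 mol
n/ν for CaO = 51.75/1 = 51.75
n/ν for H2O = 80.69/1 = 80.69
Smallest n/ν is CaO → limiting reagent.
n(Ca(OH)2) = (1/1) × 51.75 = 51.75 mol
mass = 51.75 × 74.09 = 3834 g

3830 g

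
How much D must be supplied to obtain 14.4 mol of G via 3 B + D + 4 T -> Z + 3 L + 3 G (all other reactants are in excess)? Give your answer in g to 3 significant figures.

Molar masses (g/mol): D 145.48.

n(G) = 14.40 mol
n(D) = (1/3) × 14.40 = 4.800 mol
mass = 4.800 × 145.48 = 698.3 g

698 g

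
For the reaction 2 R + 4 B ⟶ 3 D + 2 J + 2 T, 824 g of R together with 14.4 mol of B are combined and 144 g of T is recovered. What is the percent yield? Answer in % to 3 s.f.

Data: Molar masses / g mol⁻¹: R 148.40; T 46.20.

56.1 %

n(R) = 824.0 / 148.40 = 5.553 mol
n(B) = 14.40 mol
n/ν for R = 5.553/2 = 2.777
n/ν for B = 14.40/4 = 3.600
Smallest n/ν is R → limiting reagent.
theoretical n(T) = (2/2) × 5.553 = 5.553 mol → 256.5 g
% yield = 144 / 256.5 × 100 = 56.14 %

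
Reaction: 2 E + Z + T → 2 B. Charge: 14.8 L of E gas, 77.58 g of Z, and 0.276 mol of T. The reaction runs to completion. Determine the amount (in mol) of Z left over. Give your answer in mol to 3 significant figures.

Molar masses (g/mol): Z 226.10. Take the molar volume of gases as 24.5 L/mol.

0.0671 mol

n(E) = 14.80 / 24.5 = 0.6041 mol
n(Z) = 77.58 / 226.10 = 0.3431 mol
n(T) = 0.2760 mol
n/ν for E = 0.6041/2 = 0.3021
n/ν for Z = 0.3431/1 = 0.3431
n/ν for T = 0.2760/1 = 0.2760
Smallest n/ν is T → limiting reagent.
Z consumed = (1/1) × 0.2760 = 0.2760 mol
Z remaining = 0.3431 − 0.2760 = 0.06710 mol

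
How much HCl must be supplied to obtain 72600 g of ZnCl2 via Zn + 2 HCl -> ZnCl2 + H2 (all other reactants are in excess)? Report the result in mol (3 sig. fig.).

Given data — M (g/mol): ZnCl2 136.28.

n(ZnCl2) = 72600 / 136.28 = 532.7 mol
n(HCl) = (2/1) × 532.7 = 1065 mol

1070 mol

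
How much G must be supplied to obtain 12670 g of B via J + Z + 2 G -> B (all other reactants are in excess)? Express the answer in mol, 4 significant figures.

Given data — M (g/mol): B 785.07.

n(B) = 12670 / 785.07 = 16.14 mol
n(G) = (2/1) × 16.14 = 32.28 mol

32.28 mol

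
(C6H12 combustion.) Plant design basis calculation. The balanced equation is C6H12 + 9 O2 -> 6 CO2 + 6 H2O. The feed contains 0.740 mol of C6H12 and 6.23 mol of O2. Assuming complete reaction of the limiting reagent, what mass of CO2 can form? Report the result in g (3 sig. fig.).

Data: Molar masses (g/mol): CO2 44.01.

n(C6H12) = 0.7400 mol
n(O2) = 6.230 mol
n/ν for C6H12 = 0.7400/1 = 0.7400
n/ν for O2 = 6.230/9 = 0.6922
Smallest n/ν is O2 → limiting reagent.
n(CO2) = (6/9) × 6.230 = 4.153 mol
mass = 4.153 × 44.01 = 182.8 g

183 g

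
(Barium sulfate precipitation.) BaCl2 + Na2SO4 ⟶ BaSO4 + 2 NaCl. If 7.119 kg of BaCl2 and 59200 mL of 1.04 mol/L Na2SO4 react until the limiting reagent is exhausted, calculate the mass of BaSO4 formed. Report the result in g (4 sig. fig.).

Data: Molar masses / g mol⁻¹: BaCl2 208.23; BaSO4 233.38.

7979 g

n(BaCl2) = 7.119×1000 / 208.23 = 34.19 mol
n(Na2SO4) = 1.04 × 59200/1000 = 61.57 mol
n/ν → BaCl2: 34.19, Na2SO4: 61.57; BaCl2 is limiting.
n(BaSO4) = (1/1) × 34.19 = 34.19 mol
mass = 34.19 × 233.38 = 7979 g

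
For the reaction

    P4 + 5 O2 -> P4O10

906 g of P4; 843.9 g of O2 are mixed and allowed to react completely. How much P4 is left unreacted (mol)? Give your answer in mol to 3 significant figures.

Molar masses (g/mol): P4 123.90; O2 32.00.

2.04 mol

n(P4) = 906.0 / 123.90 = 7.312 mol
n(O2) = 843.9 / 32.00 = 26.37 mol
n/ν → P4: 7.312, O2: 5.274; O2 is limiting.
P4 consumed = (1/5) × 26.37 = 5.274 mol
P4 remaining = 7.312 − 5.274 = 2.038 mol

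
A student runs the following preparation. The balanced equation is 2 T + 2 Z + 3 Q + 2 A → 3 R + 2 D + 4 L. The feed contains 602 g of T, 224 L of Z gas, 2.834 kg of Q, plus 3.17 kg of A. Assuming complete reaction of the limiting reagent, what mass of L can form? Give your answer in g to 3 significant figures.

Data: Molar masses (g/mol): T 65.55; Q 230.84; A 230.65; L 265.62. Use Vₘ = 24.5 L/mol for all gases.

n(T) = 602.0 / 65.55 = 9.184 mol
n(Z) = 224.0 / 24.5 = 9.143 mol
n(Q) = 2.834×1000 / 230.84 = 12.28 mol
n(A) = 3.170×1000 / 230.65 = 13.74 mol
n/ν for T = 9.184/2 = 4.592
n/ν for Z = 9.143/2 = 4.572
n/ν for Q = 12.28/3 = 4.093
n/ν for A = 13.74/2 = 6.870
Smallest n/ν is Q → limiting reagent.
n(L) = (4/3) × 12.28 = 16.37 mol
mass = 16.37 × 265.62 = 4348 g

4350 g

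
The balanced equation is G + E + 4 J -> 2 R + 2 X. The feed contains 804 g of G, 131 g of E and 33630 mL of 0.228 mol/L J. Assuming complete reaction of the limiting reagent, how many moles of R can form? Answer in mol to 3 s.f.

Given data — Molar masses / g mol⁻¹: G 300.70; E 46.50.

3.83 mol

n(G) = 804.0 / 300.70 = 2.674 mol
n(E) = 131.0 / 46.50 = 2.817 mol
n(J) = 0.228 × 33630/1000 = 7.668 mol
n/ν for G = 2.674/1 = 2.674
n/ν for E = 2.817/1 = 2.817
n/ν for J = 7.668/4 = 1.917
Smallest n/ν is J → limiting reagent.
n(R) = (2/4) × 7.668 = 3.834 mol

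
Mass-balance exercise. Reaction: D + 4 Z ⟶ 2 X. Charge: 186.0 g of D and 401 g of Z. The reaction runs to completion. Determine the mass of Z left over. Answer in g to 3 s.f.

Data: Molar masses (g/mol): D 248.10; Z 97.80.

108 g

n(D) = 186.0 / 248.10 = 0.7497 mol
n(Z) = 401.0 / 97.80 = 4.100 mol
n/ν for D = 0.7497/1 = 0.7497
n/ν for Z = 4.100/4 = 1.025
Smallest n/ν is D → limiting reagent.
Z consumed = (4/1) × 0.7497 = 2.999 mol
Z remaining = 4.100 − 2.999 = 1.101 mol
mass = 1.101 × 97.80 = 107.7 g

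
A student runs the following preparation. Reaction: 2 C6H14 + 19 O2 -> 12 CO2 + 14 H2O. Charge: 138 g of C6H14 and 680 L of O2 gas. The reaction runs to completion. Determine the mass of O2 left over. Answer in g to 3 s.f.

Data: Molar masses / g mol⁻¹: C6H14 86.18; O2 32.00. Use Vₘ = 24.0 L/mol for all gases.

n(C6H14) = 138.0 / 86.18 = 1.601 mol
n(O2) = 680.0 / 24.0 = 28.33 mol
n/ν for C6H14 = 1.601/2 = 0.8005
n/ν for O2 = 28.33/19 = 1.491
Smallest n/ν is C6H14 → limiting reagent.
O2 consumed = (19/2) × 1.601 = 15.21 mol
O2 remaining = 28.33 − 15.21 = 13.12 mol
mass = 13.12 × 32.00 = 419.8 g

420 g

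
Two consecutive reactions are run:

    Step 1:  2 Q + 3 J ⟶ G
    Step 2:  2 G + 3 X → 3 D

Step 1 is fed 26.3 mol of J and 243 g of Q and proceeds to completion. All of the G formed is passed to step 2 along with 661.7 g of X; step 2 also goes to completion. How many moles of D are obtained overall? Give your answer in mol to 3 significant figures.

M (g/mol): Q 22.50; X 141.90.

4.66 mol

Step 1:
n(J) = 26.30 mol
n(Q) = 243.0 / 22.50 = 10.80 mol
n/ν for J = 26.30/3 = 8.767
n/ν for Q = 10.80/2 = 5.400
Smallest n/ν is Q → limiting reagent.
n(G) produced = (1/2) × 10.80 = 5.400 mol
Step 2:
n(G) available = 5.400 mol
n(X) = 661.7 / 141.90 = 4.663 mol
n/ν for G = 5.400/2 = 2.700
n/ν for X = 4.663/3 = 1.554
Smallest n/ν is X → limiting reagent.
n(D) = (3/3) × 4.663 = 4.663 mol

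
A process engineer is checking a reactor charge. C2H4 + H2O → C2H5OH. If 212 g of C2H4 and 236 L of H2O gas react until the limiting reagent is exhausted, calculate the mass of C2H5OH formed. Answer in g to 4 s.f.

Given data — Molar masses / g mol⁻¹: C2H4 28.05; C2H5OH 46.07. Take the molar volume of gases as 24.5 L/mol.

n(C2H4) = 212.0 / 28.05 = 7.558 mol
n(H2O) = 236.0 / 24.5 = 9.633 mol
n/ν → C2H4: 7.558, H2O: 9.633; C2H4 is limiting.
n(C2H5OH) = (1/1) × 7.558 = 7.558 mol
mass = 7.558 × 46.07 = 348.2 g

348.2 g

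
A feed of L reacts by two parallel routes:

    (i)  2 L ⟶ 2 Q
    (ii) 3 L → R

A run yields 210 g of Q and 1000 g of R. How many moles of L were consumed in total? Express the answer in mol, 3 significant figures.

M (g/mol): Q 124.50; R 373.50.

n(Q) = 210 / 124.50 = 1.687 mol
n(R) = 1000 / 373.50 = 2.677 mol
n(L) via (i) = (2/2)×1.687 = 1.687 mol
n(L) via (ii) = (3/1)×2.677 = 8.031 mol
total n(L) = 1.687 + 8.031 = 9.718 mol

9.72 mol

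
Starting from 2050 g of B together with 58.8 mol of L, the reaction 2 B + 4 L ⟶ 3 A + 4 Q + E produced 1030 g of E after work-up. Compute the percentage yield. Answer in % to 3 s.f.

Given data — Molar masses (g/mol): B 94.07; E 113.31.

n(B) = 2050 / 94.07 = 21.79 mol
n(L) = 58.80 mol
n/ν → B: 10.90, L: 14.70; B is limiting.
theoretical n(E) = (1/2) × 21.79 = 10.90 mol → 1235 g
% yield = 1030 / 1235 × 100 = 83.40 %

83.4 %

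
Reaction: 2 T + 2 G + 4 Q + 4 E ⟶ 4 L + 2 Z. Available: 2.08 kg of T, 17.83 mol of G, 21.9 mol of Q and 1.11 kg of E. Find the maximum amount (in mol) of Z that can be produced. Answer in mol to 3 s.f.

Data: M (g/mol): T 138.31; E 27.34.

11.0 mol

n(T) = 2.080×1000 / 138.31 = 15.04 mol
n(G) = 17.83 mol
n(Q) = 21.90 mol
n(E) = 1.110×1000 / 27.34 = 40.60 mol
n/ν for T = 15.04/2 = 7.520
n/ν for G = 17.83/2 = 8.915
n/ν for Q = 21.90/4 = 5.475
n/ν for E = 40.60/4 = 10.15
Smallest n/ν is Q → limiting reagent.
n(Z) = (2/4) × 21.90 = 10.95 mol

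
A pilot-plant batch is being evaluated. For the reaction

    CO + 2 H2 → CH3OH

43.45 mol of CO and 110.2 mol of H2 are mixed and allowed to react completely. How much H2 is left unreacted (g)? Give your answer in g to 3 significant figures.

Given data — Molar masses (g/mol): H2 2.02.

47.1 g

n(CO) = 43.45 mol
n(H2) = 110.2 mol
n/ν → CO: 43.45, H2: 55.10; CO is limiting.
H2 consumed = (2/1) × 43.45 = 86.90 mol
H2 remaining = 110.2 − 86.90 = 23.30 mol
mass = 23.30 × 2.02 = 47.07 g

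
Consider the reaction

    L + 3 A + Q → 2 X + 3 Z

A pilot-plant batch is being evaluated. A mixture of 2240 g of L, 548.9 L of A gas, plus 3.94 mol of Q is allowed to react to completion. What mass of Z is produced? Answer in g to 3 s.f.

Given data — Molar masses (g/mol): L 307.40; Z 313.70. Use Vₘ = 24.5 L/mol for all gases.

3710 g

n(L) = 2240 / 307.40 = 7.287 mol
n(A) = 548.9 / 24.5 = 22.40 mol
n(Q) = 3.940 mol
n/ν for L = 7.287/1 = 7.287
n/ν for A = 22.40/3 = 7.467
n/ν for Q = 3.940/1 = 3.940
Smallest n/ν is Q → limiting reagent.
n(Z) = (3/1) × 3.940 = 11.82 mol
mass = 11.82 × 313.70 = 3708 g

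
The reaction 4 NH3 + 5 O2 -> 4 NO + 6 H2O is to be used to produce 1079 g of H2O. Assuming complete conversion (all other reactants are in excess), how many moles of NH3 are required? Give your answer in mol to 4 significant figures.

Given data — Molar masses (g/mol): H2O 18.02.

39.92 mol

n(H2O) = 1079 / 18.02 = 59.88 mol
n(NH3) = (4/6) × 59.88 = 39.92 mol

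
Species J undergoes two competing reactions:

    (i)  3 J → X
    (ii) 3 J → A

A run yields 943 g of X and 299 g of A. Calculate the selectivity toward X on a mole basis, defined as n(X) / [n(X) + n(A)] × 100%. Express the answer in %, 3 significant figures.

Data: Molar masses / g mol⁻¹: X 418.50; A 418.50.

75.9 %

n(X) = 943 / 418.50 = 2.253 mol
n(A) = 299 / 418.50 = 0.7145 mol
selectivity = 2.253/(2.253+0.7145) × 100 = 75.92 %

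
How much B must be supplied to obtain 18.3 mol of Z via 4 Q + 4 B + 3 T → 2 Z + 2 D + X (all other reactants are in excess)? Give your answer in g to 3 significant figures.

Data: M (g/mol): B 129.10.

n(Z) = 18.30 mol
n(B) = (4/2) × 18.30 = 36.60 mol
mass = 36.60 × 129.10 = 4725 g

4730 g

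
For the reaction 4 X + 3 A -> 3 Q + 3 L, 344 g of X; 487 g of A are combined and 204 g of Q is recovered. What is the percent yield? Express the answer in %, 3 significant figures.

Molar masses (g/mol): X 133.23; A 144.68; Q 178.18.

59.1 %

n(X) = 344.0 / 133.23 = 2.582 mol
n(A) = 487.0 / 144.68 = 3.366 mol
n/ν for X = 2.582/4 = 0.6455
n/ν for A = 3.366/3 = 1.122
Smallest n/ν is X → limiting reagent.
theoretical n(Q) = (3/4) × 2.582 = 1.937 mol → 345.1 g
% yield = 204 / 345.1 × 100 = 59.11 %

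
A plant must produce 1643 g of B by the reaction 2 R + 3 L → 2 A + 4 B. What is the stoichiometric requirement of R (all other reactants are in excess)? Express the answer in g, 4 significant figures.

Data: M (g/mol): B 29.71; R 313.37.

8665 g

n(B) = 1643 / 29.71 = 55.30 mol
n(R) = (2/4) × 55.30 = 27.65 mol
mass = 27.65 × 313.37 = 8665 g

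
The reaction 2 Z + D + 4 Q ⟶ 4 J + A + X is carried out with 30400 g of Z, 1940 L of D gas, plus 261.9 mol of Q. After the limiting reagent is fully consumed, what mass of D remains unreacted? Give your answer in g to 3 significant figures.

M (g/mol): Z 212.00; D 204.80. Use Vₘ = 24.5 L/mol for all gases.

2810 g

n(Z) = 30400 / 212.00 = 143.4 mol
n(D) = 1940 / 24.5 = 79.18 mol
n(Q) = 261.9 mol
n/ν for Z = 143.4/2 = 71.70
n/ν for D = 79.18/1 = 79.18
n/ν for Q = 261.9/4 = 65.48
Smallest n/ν is Q → limiting reagent.
D consumed = (1/4) × 261.9 = 65.48 mol
D remaining = 79.18 − 65.48 = 13.70 mol
mass = 13.70 × 204.80 = 2806 g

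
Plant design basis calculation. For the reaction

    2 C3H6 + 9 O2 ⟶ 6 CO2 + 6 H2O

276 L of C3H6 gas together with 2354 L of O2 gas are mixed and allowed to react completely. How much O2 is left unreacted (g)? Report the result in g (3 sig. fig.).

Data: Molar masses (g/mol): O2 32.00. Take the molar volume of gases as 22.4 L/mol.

1590 g

n(C3H6) = 276.0 / 22.4 = 12.32 mol
n(O2) = 2354 / 22.4 = 105.1 mol
n/ν → C3H6: 6.160, O2: 11.68; C3H6 is limiting.
O2 consumed = (9/2) × 12.32 = 55.44 mol
O2 remaining = 105.1 − 55.44 = 49.66 mol
mass = 49.66 × 32.00 = 1589 g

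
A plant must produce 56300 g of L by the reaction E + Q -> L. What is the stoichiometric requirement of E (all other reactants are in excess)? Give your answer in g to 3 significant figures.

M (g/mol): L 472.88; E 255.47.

30400 g

n(L) = 56300 / 472.88 = 119.1 mol
n(E) = (1/1) × 119.1 = 119.1 mol
mass = 119.1 × 255.47 = 30430 g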